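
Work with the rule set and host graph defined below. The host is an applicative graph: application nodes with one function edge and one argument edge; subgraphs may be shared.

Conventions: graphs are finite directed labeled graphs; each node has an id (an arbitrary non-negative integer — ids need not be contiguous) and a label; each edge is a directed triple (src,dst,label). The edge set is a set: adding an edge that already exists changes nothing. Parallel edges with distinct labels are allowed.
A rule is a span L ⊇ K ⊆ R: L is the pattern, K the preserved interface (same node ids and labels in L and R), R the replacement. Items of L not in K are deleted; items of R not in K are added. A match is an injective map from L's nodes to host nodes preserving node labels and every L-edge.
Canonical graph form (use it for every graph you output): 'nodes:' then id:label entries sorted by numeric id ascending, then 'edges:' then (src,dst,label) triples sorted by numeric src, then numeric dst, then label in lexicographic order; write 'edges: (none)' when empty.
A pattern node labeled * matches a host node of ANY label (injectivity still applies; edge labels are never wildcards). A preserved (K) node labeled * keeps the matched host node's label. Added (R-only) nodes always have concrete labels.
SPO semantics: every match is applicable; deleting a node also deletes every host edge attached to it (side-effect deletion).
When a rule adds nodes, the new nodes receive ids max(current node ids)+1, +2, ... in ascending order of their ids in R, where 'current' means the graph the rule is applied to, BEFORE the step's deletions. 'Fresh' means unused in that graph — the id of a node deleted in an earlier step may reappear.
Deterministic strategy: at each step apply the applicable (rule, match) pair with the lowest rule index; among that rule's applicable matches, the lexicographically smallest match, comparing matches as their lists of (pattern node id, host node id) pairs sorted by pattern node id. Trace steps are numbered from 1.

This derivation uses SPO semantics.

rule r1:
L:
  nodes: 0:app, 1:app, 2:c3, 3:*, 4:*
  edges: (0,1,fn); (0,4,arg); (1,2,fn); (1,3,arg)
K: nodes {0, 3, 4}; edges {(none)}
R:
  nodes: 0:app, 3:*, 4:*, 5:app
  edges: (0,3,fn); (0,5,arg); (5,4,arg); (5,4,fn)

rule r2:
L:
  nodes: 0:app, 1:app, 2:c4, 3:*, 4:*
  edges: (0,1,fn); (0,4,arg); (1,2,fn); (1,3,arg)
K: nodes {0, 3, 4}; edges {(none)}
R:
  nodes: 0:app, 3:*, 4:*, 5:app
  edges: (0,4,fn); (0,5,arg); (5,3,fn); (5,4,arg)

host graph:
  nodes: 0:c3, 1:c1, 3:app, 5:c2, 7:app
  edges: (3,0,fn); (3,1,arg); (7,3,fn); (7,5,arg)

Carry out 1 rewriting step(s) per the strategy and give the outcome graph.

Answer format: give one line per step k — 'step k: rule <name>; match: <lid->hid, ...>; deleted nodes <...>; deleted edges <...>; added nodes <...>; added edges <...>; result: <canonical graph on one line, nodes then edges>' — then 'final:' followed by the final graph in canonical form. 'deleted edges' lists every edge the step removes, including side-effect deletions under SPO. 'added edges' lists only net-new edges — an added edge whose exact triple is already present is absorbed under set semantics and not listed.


step 1: rule r1; match: 0->7, 1->3, 2->0, 3->1, 4->5; deleted nodes 0, 3; deleted edges (3,0,fn); (3,1,arg); (7,3,fn); (7,5,arg); added nodes 8; added edges (7,1,fn); (7,8,arg); (8,5,arg); (8,5,fn); result: nodes: 1:c1, 5:c2, 7:app, 8:app edges: (7,1,fn); (7,8,arg); (8,5,arg); (8,5,fn)
final:
nodes: 1:c1, 5:c2, 7:app, 8:app
edges: (7,1,fn); (7,8,arg); (8,5,arg); (8,5,fn)


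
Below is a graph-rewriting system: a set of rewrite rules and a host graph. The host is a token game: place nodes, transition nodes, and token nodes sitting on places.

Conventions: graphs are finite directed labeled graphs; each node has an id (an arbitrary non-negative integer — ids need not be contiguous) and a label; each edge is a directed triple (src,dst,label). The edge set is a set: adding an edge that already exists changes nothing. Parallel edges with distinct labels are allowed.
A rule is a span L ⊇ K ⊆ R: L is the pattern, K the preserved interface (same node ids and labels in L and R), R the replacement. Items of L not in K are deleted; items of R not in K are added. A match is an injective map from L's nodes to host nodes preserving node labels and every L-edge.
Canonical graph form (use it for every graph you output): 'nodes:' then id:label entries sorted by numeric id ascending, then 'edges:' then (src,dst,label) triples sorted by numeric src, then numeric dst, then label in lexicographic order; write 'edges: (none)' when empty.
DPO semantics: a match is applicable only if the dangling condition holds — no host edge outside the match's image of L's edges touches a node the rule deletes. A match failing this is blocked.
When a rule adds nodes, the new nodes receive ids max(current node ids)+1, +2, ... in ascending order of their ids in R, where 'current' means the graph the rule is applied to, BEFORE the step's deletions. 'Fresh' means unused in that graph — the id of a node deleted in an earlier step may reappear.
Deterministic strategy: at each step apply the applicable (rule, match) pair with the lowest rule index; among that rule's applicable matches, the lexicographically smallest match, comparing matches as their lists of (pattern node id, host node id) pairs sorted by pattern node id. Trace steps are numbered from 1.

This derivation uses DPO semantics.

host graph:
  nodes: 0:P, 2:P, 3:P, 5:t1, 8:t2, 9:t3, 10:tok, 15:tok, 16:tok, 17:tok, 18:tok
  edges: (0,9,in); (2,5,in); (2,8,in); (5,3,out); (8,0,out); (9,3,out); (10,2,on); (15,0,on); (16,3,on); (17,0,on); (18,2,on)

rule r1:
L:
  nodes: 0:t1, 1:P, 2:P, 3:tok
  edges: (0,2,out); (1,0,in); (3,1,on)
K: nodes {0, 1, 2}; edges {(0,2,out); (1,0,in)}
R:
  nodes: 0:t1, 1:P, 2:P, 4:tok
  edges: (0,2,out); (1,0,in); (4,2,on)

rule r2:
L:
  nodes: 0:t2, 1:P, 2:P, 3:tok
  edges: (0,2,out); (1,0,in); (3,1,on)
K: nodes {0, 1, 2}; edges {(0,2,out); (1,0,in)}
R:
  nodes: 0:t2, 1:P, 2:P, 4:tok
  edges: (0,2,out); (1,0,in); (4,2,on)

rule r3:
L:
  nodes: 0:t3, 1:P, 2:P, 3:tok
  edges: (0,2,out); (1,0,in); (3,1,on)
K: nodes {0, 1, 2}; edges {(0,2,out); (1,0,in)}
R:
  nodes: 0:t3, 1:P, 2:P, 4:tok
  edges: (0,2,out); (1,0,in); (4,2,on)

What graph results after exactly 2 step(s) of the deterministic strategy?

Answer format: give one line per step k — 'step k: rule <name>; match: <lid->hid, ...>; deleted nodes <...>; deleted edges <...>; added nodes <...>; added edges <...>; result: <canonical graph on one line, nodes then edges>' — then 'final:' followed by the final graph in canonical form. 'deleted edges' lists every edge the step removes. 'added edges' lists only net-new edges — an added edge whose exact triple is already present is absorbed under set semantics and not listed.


step 1: rule r1; match: 0->5, 1->2, 2->3, 3->10; deleted nodes 10; deleted edges (10,2,on); added nodes 19; added edges (19,3,on); result: nodes: 0:P, 2:P, 3:P, 5:t1, 8:t2, 9:t3, 15:tok, 16:tok, 17:tok, 18:tok, 19:tok edges: (0,9,in); (2,5,in); (2,8,in); (5,3,out); (8,0,out); (9,3,out); (15,0,on); (16,3,on); (17,0,on); (18,2,on); (19,3,on)
step 2: rule r1; match: 0->5, 1->2, 2->3, 3->18; deleted nodes 18; deleted edges (18,2,on); added nodes 20; added edges (20,3,on); result: nodes: 0:P, 2:P, 3:P, 5:t1, 8:t2, 9:t3, 15:tok, 16:tok, 17:tok, 19:tok, 20:tok edges: (0,9,in); (2,5,in); (2,8,in); (5,3,out); (8,0,out); (9,3,out); (15,0,on); (16,3,on); (17,0,on); (19,3,on); (20,3,on)
final:
nodes: 0:P, 2:P, 3:P, 5:t1, 8:t2, 9:t3, 15:tok, 16:tok, 17:tok, 19:tok, 20:tok
edges: (0,9,in); (2,5,in); (2,8,in); (5,3,out); (8,0,out); (9,3,out); (15,0,on); (16,3,on); (17,0,on); (19,3,on); (20,3,on)


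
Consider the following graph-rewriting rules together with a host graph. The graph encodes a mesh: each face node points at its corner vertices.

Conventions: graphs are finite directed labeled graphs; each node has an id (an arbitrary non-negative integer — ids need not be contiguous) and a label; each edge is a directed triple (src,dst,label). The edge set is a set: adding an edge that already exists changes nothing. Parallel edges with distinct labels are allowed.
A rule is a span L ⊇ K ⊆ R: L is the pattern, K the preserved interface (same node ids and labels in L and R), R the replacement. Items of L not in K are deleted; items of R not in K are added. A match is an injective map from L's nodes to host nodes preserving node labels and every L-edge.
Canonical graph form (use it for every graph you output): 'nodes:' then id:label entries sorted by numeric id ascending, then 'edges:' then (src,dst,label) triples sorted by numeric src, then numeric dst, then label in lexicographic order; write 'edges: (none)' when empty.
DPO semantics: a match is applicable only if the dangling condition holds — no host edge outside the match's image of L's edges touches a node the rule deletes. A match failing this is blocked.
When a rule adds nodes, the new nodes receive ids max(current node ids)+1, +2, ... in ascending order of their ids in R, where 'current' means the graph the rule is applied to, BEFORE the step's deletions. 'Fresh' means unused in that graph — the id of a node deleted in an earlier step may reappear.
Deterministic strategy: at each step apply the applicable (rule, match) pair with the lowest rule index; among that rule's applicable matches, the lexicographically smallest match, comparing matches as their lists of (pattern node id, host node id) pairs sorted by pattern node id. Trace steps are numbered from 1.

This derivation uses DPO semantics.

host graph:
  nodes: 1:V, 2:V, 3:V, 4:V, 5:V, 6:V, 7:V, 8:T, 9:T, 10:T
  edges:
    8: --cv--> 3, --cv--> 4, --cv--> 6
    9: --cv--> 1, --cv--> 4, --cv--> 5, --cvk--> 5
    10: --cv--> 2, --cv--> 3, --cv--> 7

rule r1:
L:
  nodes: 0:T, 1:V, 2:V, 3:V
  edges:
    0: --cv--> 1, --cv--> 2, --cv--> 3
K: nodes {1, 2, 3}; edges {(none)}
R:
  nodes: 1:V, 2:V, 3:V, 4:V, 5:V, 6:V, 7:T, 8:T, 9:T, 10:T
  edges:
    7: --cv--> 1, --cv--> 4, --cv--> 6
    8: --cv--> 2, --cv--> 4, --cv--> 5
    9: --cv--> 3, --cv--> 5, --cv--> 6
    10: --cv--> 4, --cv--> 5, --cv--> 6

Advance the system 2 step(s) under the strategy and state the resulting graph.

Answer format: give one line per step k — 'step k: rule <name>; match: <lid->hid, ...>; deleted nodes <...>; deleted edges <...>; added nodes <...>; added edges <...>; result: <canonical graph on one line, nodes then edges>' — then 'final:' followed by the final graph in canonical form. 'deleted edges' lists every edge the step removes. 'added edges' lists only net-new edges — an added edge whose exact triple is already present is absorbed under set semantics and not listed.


step 1: rule r1; match: 0->8, 1->3, 2->4, 3->6; deleted nodes 8; deleted edges (8,3,cv); (8,4,cv); (8,6,cv); added nodes 11, 12, 13, 14, 15, 16, 17; added edges (14,3,cv); (14,11,cv); (14,13,cv); (15,4,cv); (15,11,cv); (15,12,cv); (16,6,cv); (16,12,cv); (16,13,cv); (17,11,cv); (17,12,cv); (17,13,cv); result: nodes: 1:V, 2:V, 3:V, 4:V, 5:V, 6:V, 7:V, 9:T, 10:T, 11:V, 12:V, 13:V, 14:T, 15:T, 16:T, 17:T edges: (9,1,cv); (9,4,cv); (9,5,cv); (9,5,cvk); (10,2,cv); (10,3,cv); (10,7,cv); (14,3,cv); (14,11,cv); (14,13,cv); (15,4,cv); (15,11,cv); (15,12,cv); (16,6,cv); (16,12,cv); (16,13,cv); (17,11,cv); (17,12,cv); (17,13,cv)
step 2: rule r1; match: 0->10, 1->2, 2->3, 3->7; deleted nodes 10; deleted edges (10,2,cv); (10,3,cv); (10,7,cv); added nodes 18, 19, 20, 21, 22, 23, 24; added edges (21,2,cv); (21,18,cv); (21,20,cv); (22,3,cv); (22,18,cv); (22,19,cv); (23,7,cv); (23,19,cv); (23,20,cv); (24,18,cv); (24,19,cv); (24,20,cv); result: nodes: 1:V, 2:V, 3:V, 4:V, 5:V, 6:V, 7:V, 9:T, 11:V, 12:V, 13:V, 14:T, 15:T, 16:T, 17:T, 18:V, 19:V, 20:V, 21:T, 22:T, 23:T, 24:T edges: (9,1,cv); (9,4,cv); (9,5,cv); (9,5,cvk); (14,3,cv); (14,11,cv); (14,13,cv); (15,4,cv); (15,11,cv); (15,12,cv); (16,6,cv); (16,12,cv); (16,13,cv); (17,11,cv); (17,12,cv); (17,13,cv); (21,2,cv); (21,18,cv); (21,20,cv); (22,3,cv); (22,18,cv); (22,19,cv); (23,7,cv); (23,19,cv); (23,20,cv); (24,18,cv); (24,19,cv); (24,20,cv)
final:
nodes: 1:V, 2:V, 3:V, 4:V, 5:V, 6:V, 7:V, 9:T, 11:V, 12:V, 13:V, 14:T, 15:T, 16:T, 17:T, 18:V, 19:V, 20:V, 21:T, 22:T, 23:T, 24:T
edges: (9,1,cv); (9,4,cv); (9,5,cv); (9,5,cvk); (14,3,cv); (14,11,cv); (14,13,cv); (15,4,cv); (15,11,cv); (15,12,cv); (16,6,cv); (16,12,cv); (16,13,cv); (17,11,cv); (17,12,cv); (17,13,cv); (21,2,cv); (21,18,cv); (21,20,cv); (22,3,cv); (22,18,cv); (22,19,cv); (23,7,cv); (23,19,cv); (23,20,cv); (24,18,cv); (24,19,cv); (24,20,cv)


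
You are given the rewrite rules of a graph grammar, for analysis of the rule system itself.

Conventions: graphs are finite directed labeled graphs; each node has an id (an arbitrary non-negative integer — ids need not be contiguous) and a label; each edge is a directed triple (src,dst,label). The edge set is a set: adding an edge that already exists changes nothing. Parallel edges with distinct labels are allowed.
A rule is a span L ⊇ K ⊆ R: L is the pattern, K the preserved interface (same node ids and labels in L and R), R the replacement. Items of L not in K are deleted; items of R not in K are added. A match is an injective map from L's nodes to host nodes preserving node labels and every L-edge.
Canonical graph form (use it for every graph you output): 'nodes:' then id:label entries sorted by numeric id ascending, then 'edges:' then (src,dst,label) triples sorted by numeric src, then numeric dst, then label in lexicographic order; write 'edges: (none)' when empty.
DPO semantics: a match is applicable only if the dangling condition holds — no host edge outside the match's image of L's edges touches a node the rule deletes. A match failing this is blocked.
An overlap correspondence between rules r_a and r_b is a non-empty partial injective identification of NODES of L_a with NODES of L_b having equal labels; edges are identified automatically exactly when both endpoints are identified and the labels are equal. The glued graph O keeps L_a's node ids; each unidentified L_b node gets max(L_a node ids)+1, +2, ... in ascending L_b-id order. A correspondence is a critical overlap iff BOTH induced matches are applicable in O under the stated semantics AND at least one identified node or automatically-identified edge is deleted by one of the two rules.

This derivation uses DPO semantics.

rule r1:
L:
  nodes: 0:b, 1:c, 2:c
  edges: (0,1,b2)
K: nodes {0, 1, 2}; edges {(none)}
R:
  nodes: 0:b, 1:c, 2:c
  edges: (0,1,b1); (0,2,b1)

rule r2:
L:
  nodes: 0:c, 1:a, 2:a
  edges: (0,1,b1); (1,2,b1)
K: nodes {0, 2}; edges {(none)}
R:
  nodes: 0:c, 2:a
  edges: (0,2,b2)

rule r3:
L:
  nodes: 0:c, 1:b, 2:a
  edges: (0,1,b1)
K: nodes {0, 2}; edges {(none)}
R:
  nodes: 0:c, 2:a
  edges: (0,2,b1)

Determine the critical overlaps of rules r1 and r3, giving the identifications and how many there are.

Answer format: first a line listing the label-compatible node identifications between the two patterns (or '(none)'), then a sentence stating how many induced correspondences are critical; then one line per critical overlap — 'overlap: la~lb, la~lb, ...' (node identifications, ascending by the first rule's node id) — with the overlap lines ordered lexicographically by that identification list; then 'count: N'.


label-compatible node identifications between L(r1) and L(r3): 0~1, 1~0, 2~0
0 of the induced correspondences are critical overlaps of r1 and r3.
count: 0


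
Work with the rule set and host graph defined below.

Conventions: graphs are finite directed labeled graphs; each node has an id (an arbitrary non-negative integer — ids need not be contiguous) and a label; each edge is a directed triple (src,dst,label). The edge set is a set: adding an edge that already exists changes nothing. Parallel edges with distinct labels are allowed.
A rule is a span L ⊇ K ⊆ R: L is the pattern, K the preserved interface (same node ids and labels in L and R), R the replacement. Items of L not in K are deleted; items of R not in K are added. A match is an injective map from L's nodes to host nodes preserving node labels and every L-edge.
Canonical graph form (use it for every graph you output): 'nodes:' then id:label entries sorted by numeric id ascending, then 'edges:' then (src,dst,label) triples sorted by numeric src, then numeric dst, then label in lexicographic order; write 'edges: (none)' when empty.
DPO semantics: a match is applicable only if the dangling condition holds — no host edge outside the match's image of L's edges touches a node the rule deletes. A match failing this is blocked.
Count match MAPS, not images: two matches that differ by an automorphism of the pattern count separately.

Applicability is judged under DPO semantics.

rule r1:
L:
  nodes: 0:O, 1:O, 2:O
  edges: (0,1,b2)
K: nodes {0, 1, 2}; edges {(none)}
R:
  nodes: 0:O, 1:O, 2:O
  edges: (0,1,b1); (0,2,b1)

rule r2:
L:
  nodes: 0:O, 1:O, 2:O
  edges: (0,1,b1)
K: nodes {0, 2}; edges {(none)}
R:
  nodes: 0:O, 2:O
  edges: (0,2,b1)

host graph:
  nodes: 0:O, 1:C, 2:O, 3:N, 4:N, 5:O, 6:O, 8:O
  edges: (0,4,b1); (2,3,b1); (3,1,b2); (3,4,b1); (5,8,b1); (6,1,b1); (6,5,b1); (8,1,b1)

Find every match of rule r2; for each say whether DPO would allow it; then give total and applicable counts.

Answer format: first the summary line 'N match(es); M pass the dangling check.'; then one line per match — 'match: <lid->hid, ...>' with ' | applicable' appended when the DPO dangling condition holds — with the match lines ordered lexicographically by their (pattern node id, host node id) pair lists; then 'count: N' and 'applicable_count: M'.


6 match(es); 0 pass the dangling check.
match: 0->5, 1->8, 2->0
match: 0->5, 1->8, 2->2
match: 0->5, 1->8, 2->6
match: 0->6, 1->5, 2->0
match: 0->6, 1->5, 2->2
match: 0->6, 1->5, 2->8
count: 6
applicable_count: 0


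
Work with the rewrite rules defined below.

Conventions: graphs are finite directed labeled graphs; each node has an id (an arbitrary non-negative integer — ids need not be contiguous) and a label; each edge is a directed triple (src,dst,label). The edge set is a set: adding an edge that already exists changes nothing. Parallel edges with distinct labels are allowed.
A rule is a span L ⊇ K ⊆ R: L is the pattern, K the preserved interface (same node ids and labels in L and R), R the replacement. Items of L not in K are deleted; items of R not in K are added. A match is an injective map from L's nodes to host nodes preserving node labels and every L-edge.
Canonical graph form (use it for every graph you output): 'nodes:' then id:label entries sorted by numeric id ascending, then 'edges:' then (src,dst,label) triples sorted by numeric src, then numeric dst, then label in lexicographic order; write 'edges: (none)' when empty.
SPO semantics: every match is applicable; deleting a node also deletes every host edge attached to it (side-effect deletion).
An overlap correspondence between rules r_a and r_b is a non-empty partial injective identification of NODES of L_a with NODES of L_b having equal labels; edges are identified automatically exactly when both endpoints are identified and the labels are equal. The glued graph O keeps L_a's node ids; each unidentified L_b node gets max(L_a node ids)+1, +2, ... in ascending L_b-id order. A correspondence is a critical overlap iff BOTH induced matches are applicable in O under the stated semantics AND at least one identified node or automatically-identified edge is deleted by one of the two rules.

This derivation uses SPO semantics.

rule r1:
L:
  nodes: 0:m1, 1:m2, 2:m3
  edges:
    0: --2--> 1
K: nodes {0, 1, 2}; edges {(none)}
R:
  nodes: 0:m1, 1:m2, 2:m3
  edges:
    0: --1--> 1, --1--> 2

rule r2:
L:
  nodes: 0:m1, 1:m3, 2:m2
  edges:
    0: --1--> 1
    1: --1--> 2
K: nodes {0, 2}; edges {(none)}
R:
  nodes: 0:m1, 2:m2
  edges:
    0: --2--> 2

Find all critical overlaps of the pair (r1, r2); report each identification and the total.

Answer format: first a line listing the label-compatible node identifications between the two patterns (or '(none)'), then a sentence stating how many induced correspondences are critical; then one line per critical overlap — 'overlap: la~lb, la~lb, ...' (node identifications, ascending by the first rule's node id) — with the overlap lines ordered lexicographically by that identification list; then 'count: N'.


label-compatible node identifications between L(r1) and L(r2): 0~0, 1~2, 2~1
4 of the induced correspondences are critical overlaps of r1 and r2.
overlap: 0~0, 1~2, 2~1
overlap: 0~0, 2~1
overlap: 1~2, 2~1
overlap: 2~1
count: 4


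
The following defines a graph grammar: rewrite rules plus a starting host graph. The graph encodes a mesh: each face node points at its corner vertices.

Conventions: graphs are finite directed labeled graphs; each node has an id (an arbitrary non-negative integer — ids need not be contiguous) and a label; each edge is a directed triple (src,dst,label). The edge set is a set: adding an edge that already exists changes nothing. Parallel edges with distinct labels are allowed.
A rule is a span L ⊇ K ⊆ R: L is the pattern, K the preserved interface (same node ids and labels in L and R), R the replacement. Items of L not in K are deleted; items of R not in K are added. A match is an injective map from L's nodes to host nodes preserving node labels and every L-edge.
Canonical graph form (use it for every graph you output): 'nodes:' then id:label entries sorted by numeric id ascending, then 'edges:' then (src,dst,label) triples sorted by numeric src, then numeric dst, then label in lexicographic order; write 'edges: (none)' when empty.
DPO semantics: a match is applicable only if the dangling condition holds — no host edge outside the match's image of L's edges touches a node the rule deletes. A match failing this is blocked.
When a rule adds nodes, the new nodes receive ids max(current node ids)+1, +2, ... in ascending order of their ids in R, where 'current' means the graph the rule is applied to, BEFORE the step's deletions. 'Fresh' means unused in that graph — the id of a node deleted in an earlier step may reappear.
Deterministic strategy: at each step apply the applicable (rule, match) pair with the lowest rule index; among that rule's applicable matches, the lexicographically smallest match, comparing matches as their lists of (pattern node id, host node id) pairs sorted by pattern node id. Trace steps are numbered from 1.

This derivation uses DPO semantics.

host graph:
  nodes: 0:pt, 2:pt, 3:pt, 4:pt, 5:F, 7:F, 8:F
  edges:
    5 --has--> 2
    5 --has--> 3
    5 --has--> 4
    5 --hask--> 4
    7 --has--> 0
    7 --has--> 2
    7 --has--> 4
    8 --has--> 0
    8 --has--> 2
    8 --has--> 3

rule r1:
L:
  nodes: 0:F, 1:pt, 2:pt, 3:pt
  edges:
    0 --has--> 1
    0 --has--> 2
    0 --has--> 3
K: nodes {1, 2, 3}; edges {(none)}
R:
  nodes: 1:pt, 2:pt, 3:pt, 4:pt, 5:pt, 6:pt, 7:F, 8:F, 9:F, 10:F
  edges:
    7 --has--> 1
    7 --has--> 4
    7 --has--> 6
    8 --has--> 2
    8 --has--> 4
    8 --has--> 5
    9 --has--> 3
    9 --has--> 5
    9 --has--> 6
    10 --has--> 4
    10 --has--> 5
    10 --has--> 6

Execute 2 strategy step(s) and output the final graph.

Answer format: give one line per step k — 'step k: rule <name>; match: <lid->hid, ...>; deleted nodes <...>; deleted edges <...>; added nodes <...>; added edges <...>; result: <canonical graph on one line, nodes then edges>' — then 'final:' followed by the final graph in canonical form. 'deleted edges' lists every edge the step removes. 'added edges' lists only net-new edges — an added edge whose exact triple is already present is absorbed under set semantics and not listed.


step 1: rule r1; match: 0->7, 1->0, 2->2, 3->4; deleted nodes 7; deleted edges (7,0,has); (7,2,has); (7,4,has); added nodes 9, 10, 11, 12, 13, 14, 15; added edges (12,0,has); (12,9,has); (12,11,has); (13,2,has); (13,9,has); (13,10,has); (14,4,has); (14,10,has); (14,11,has); (15,9,has); (15,10,has); (15,11,has); result: nodes: 0:pt, 2:pt, 3:pt, 4:pt, 5:F, 8:F, 9:pt, 10:pt, 11:pt, 12:F, 13:F, 14:F, 15:F edges: (5,2,has); (5,3,has); (5,4,has); (5,4,hask); (8,0,has); (8,2,has); (8,3,has); (12,0,has); (12,9,has); (12,11,has); (13,2,has); (13,9,has); (13,10,has); (14,4,has); (14,10,has); (14,11,has); (15,9,has); (15,10,has); (15,11,has)
step 2: rule r1; match: 0->8, 1->0, 2->2, 3->3; deleted nodes 8; deleted edges (8,0,has); (8,2,has); (8,3,has); added nodes 16, 17, 18, 19, 20, 21, 22; added edges (19,0,has); (19,16,has); (19,18,has); (20,2,has); (20,16,has); (20,17,has); (21,3,has); (21,17,has); (21,18,has); (22,16,has); (22,17,has); (22,18,has); result: nodes: 0:pt, 2:pt, 3:pt, 4:pt, 5:F, 9:pt, 10:pt, 11:pt, 12:F, 13:F, 14:F, 15:F, 16:pt, 17:pt, 18:pt, 19:F, 20:F, 21:F, 22:F edges: (5,2,has); (5,3,has); (5,4,has); (5,4,hask); (12,0,has); (12,9,has); (12,11,has); (13,2,has); (13,9,has); (13,10,has); (14,4,has); (14,10,has); (14,11,has); (15,9,has); (15,10,has); (15,11,has); (19,0,has); (19,16,has); (19,18,has); (20,2,has); (20,16,has); (20,17,has); (21,3,has); (21,17,has); (21,18,has); (22,16,has); (22,17,has); (22,18,has)
final:
nodes: 0:pt, 2:pt, 3:pt, 4:pt, 5:F, 9:pt, 10:pt, 11:pt, 12:F, 13:F, 14:F, 15:F, 16:pt, 17:pt, 18:pt, 19:F, 20:F, 21:F, 22:F
edges: (5,2,has); (5,3,has); (5,4,has); (5,4,hask); (12,0,has); (12,9,has); (12,11,has); (13,2,has); (13,9,has); (13,10,has); (14,4,has); (14,10,has); (14,11,has); (15,9,has); (15,10,has); (15,11,has); (19,0,has); (19,16,has); (19,18,has); (20,2,has); (20,16,has); (20,17,has); (21,3,has); (21,17,has); (21,18,has); (22,16,has); (22,17,has); (22,18,has)


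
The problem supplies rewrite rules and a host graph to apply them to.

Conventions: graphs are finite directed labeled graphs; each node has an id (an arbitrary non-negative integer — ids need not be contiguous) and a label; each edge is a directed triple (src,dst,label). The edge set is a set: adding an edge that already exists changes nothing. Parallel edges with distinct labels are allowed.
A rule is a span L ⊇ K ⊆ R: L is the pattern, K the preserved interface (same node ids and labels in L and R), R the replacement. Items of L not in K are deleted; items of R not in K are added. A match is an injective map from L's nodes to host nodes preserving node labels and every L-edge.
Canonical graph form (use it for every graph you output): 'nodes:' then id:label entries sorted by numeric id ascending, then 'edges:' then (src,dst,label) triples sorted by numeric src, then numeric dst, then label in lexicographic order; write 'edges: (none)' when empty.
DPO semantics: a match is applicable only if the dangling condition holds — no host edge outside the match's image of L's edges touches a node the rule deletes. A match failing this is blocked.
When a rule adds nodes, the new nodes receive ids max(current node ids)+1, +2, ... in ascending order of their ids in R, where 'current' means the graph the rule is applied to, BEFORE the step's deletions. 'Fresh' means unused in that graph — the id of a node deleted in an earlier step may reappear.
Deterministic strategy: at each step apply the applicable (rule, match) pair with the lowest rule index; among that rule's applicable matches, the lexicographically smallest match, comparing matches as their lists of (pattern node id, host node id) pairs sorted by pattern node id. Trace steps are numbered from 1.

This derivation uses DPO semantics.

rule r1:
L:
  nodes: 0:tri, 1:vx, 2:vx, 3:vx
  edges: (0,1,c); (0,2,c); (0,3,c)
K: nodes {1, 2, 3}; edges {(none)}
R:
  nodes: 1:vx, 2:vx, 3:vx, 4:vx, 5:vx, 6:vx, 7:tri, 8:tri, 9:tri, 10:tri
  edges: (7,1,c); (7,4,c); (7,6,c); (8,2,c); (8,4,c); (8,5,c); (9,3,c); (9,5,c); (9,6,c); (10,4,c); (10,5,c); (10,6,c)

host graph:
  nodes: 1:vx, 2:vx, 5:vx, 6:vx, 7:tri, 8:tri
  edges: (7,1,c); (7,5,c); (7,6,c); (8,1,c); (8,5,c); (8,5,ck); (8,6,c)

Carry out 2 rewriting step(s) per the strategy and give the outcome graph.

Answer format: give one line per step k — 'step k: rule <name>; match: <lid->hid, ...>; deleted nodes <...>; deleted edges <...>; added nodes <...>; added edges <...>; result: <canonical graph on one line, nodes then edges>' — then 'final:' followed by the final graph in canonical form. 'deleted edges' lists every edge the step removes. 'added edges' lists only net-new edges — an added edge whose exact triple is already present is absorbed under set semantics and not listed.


step 1: rule r1; match: 0->7, 1->1, 2->5, 3->6; deleted nodes 7; deleted edges (7,1,c); (7,5,c); (7,6,c); added nodes 9, 10, 11, 12, 13, 14, 15; added edges (12,1,c); (12,9,c); (12,11,c); (13,5,c); (13,9,c); (13,10,c); (14,6,c); (14,10,c); (14,11,c); (15,9,c); (15,10,c); (15,11,c); result: nodes: 1:vx, 2:vx, 5:vx, 6:vx, 8:tri, 9:vx, 10:vx, 11:vx, 12:tri, 13:tri, 14:tri, 15:tri edges: (8,1,c); (8,5,c); (8,5,ck); (8,6,c); (12,1,c); (12,9,c); (12,11,c); (13,5,c); (13,9,c); (13,10,c); (14,6,c); (14,10,c); (14,11,c); (15,9,c); (15,10,c); (15,11,c)
step 2: rule r1; match: 0->12, 1->1, 2->9, 3->11; deleted nodes 12; deleted edges (12,1,c); (12,9,c); (12,11,c); added nodes 16, 17, 18, 19, 20, 21, 22; added edges (19,1,c); (19,16,c); (19,18,c); (20,9,c); (20,16,c); (20,17,c); (21,11,c); (21,17,c); (21,18,c); (22,16,c); (22,17,c); (22,18,c); result: nodes: 1:vx, 2:vx, 5:vx, 6:vx, 8:tri, 9:vx, 10:vx, 11:vx, 13:tri, 14:tri, 15:tri, 16:vx, 17:vx, 18:vx, 19:tri, 20:tri, 21:tri, 22:tri edges: (8,1,c); (8,5,c); (8,5,ck); (8,6,c); (13,5,c); (13,9,c); (13,10,c); (14,6,c); (14,10,c); (14,11,c); (15,9,c); (15,10,c); (15,11,c); (19,1,c); (19,16,c); (19,18,c); (20,9,c); (20,16,c); (20,17,c); (21,11,c); (21,17,c); (21,18,c); (22,16,c); (22,17,c); (22,18,c)
final:
nodes: 1:vx, 2:vx, 5:vx, 6:vx, 8:tri, 9:vx, 10:vx, 11:vx, 13:tri, 14:tri, 15:tri, 16:vx, 17:vx, 18:vx, 19:tri, 20:tri, 21:tri, 22:tri
edges: (8,1,c); (8,5,c); (8,5,ck); (8,6,c); (13,5,c); (13,9,c); (13,10,c); (14,6,c); (14,10,c); (14,11,c); (15,9,c); (15,10,c); (15,11,c); (19,1,c); (19,16,c); (19,18,c); (20,9,c); (20,16,c); (20,17,c); (21,11,c); (21,17,c); (21,18,c); (22,16,c); (22,17,c); (22,18,c)


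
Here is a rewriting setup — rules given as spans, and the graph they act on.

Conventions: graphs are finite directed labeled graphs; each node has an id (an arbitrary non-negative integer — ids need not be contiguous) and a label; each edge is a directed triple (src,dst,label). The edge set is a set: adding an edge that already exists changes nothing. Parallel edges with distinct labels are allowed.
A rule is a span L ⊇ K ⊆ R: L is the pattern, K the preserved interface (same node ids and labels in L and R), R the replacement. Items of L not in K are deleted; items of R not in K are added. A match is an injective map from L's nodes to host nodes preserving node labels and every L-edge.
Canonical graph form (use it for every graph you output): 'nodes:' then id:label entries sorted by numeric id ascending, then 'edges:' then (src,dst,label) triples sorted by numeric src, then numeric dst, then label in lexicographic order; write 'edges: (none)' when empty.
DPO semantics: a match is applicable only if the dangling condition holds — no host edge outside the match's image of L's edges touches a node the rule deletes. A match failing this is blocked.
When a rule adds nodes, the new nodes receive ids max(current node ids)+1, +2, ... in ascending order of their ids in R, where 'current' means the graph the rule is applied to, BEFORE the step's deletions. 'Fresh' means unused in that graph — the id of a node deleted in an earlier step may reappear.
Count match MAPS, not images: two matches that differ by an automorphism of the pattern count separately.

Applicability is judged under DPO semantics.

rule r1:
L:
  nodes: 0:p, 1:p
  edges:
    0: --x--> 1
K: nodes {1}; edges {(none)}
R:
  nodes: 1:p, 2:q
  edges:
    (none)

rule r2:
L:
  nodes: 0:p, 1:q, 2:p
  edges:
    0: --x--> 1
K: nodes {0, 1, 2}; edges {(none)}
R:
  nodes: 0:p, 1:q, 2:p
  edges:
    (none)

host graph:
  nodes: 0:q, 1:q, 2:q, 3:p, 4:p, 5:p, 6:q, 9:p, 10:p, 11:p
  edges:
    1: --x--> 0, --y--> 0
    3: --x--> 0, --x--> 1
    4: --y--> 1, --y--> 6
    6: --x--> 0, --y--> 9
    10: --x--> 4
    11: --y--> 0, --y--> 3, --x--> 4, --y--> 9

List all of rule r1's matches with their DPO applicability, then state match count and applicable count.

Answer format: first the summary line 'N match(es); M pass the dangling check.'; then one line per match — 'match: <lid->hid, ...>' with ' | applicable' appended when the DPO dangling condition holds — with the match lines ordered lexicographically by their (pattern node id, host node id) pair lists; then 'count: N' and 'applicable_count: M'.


2 match(es); 1 pass the dangling check.
match: 0->10, 1->4 | applicable
match: 0->11, 1->4
count: 2
applicable_count: 1


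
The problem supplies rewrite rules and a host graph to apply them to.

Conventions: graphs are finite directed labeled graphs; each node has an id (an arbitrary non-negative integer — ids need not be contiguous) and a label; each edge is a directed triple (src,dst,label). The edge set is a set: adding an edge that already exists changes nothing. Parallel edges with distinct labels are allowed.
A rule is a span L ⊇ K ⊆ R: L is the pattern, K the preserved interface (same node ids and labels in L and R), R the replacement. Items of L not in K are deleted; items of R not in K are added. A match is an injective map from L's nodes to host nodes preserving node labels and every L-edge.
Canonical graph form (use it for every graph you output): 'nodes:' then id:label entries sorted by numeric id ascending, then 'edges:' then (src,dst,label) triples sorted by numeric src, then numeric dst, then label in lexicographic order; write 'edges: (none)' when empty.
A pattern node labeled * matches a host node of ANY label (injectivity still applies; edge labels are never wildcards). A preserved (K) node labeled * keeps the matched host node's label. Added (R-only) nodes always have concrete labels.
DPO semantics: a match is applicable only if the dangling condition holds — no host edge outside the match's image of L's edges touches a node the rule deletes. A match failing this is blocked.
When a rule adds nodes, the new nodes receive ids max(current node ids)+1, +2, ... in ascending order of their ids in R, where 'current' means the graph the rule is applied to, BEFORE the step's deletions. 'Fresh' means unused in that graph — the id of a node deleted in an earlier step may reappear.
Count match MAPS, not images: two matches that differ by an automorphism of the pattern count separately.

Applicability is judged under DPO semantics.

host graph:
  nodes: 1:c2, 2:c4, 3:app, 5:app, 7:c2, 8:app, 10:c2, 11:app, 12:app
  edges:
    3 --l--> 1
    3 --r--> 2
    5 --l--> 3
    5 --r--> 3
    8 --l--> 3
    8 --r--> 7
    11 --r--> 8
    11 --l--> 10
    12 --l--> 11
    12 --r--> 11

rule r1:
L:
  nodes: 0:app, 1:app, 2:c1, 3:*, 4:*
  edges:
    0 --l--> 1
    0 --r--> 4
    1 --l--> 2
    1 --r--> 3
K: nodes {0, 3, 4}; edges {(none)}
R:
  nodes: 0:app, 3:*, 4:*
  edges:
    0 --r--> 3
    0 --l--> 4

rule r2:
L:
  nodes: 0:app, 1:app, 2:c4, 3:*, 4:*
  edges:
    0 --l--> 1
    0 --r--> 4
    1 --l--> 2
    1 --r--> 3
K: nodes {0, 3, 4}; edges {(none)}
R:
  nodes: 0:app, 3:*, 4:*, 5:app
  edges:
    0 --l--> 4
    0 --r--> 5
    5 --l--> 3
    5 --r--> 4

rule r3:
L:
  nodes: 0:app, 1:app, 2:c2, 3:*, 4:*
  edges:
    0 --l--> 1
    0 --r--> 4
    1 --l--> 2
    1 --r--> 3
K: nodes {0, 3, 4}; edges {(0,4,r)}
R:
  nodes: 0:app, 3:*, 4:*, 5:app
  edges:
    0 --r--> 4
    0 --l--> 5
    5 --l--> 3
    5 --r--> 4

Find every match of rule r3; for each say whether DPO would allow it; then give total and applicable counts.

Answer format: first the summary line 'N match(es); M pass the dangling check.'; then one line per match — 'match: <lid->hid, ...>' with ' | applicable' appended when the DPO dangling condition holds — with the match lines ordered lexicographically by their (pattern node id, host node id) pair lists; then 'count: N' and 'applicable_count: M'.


1 match(es); 0 pass the dangling check.
match: 0->8, 1->3, 2->1, 3->2, 4->7
count: 1
applicable_count: 0


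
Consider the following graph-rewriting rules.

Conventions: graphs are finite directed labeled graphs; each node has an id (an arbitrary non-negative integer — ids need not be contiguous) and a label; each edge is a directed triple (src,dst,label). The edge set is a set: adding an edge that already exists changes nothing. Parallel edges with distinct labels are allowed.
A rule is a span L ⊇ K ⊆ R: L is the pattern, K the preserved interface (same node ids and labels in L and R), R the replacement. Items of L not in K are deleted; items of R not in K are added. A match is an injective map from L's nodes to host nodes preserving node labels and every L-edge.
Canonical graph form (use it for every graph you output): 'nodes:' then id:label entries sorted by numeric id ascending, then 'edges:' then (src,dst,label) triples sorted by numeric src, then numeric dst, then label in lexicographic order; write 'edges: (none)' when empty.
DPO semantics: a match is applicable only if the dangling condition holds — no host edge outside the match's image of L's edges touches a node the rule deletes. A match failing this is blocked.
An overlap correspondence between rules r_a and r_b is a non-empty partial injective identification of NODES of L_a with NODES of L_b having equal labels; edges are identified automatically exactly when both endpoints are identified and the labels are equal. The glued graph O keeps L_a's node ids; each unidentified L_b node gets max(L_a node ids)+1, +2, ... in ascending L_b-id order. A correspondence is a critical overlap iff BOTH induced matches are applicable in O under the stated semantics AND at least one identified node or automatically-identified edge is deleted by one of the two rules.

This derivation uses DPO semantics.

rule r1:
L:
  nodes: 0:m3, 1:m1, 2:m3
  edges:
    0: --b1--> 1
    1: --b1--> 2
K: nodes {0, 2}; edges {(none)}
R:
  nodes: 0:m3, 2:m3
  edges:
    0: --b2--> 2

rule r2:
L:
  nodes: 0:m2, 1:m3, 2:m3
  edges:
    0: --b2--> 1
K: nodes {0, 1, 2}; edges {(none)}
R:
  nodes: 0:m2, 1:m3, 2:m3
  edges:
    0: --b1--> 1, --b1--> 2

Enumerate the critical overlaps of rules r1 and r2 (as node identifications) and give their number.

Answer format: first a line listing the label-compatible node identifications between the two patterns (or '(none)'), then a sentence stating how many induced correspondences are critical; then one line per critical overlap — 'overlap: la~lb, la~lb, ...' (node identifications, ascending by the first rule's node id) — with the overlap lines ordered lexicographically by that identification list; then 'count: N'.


label-compatible node identifications between L(r1) and L(r2): 0~1, 0~2, 2~1, 2~2
0 of the induced correspondences are critical overlaps of r1 and r2.
count: 0


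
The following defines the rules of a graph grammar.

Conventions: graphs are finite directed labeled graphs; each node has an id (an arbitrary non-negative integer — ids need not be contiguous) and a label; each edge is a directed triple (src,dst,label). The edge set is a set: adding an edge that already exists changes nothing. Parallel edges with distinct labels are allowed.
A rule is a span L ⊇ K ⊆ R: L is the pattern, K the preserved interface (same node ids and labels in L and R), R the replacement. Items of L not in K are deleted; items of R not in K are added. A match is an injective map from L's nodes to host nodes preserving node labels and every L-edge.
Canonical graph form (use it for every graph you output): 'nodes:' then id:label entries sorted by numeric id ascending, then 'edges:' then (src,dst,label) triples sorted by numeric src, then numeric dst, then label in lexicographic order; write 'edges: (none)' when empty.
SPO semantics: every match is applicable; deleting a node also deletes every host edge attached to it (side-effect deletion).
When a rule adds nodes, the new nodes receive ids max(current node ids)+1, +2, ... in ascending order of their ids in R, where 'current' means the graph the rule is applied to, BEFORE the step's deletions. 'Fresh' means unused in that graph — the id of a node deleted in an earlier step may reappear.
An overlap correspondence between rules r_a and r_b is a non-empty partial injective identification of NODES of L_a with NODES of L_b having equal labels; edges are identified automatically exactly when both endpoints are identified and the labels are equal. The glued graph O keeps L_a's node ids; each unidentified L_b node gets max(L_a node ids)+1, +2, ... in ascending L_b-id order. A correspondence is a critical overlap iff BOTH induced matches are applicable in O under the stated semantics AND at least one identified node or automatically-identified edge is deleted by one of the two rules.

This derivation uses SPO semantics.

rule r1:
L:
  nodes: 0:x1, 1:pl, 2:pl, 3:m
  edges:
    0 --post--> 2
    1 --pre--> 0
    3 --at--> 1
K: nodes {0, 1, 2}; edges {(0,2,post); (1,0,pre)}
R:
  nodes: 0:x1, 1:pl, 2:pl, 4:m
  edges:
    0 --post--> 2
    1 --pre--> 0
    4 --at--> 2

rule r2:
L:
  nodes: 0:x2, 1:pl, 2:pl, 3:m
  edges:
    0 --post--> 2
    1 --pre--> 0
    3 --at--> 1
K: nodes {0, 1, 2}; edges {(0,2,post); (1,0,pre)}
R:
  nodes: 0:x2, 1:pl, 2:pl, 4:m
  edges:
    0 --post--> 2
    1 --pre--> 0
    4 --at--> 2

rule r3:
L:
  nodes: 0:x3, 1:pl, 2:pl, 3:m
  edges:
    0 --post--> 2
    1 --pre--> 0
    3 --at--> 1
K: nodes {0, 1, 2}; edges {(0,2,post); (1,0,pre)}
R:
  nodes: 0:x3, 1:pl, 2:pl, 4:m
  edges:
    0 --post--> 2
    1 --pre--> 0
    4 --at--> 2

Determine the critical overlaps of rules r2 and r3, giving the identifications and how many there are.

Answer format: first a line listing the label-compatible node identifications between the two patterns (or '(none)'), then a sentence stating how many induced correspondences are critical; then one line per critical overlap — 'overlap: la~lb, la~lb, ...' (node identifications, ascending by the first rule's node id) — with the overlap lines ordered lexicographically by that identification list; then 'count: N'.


label-compatible node identifications between L(r2) and L(r3): 1~1, 1~2, 2~1, 2~2, 3~3
7 of the induced correspondences are critical overlaps of r2 and r3.
overlap: 1~1, 2~2, 3~3
overlap: 1~1, 3~3
overlap: 1~2, 2~1, 3~3
overlap: 1~2, 3~3
overlap: 2~1, 3~3
overlap: 2~2, 3~3
overlap: 3~3
count: 7
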